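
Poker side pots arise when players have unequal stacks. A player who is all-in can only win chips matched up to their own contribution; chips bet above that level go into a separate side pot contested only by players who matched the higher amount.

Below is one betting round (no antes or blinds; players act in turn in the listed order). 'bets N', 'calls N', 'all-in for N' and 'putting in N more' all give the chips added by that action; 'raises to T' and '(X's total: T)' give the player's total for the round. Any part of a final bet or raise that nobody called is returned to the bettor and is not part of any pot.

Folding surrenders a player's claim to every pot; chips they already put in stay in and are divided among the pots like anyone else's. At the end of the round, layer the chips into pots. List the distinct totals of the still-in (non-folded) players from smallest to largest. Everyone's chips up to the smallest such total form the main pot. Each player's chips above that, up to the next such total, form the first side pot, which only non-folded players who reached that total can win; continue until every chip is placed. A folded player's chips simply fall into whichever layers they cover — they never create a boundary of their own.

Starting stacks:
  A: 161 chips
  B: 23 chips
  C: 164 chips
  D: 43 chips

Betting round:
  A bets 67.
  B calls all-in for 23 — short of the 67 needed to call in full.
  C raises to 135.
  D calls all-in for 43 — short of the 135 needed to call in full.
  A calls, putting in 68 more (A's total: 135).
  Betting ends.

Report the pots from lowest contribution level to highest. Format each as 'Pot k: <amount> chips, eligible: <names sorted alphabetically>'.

Pot 1: 92 chips, eligible: A, B, C, D
Pot 2: 60 chips, eligible: A, C, D
Pot 3: 184 chips, eligible: A, C

Derivation:
Contributions: A=135, B=23, C=135, D=43
Pot levels (distinct totals of non-folded players): 23, 43, 135
Layer 1-23: 23 each from A, B, C, D = 23*4 = 92 chips; eligible A, B, C, D
Layer 24-43: 20 each from A, C, D = 20*3 = 60 chips; eligible A, C, D
Layer 44-135: 92 each from A, C = 92*2 = 184 chips; eligible A, C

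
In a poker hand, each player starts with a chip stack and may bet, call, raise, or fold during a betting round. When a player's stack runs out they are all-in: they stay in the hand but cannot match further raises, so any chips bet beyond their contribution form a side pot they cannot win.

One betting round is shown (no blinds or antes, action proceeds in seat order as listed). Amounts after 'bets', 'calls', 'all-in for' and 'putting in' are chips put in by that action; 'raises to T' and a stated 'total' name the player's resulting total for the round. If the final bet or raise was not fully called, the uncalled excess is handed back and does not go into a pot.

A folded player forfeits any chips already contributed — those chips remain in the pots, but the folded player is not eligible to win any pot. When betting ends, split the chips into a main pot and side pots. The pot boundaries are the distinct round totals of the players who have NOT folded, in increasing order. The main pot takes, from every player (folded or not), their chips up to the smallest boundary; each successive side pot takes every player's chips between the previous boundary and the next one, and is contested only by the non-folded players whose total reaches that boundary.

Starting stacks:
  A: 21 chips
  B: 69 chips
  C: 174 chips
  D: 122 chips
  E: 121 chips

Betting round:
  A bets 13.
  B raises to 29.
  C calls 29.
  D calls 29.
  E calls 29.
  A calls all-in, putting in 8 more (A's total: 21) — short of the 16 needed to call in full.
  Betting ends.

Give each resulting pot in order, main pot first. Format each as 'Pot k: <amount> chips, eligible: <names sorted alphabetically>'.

Pot 1: 105 chips, eligible: A, B, C, D, E
Pot 2: 32 chips, eligible: B, C, D, E

Derivation:
Contributions: A=21, B=29, C=29, D=29, E=29
Pot levels (distinct totals of non-folded players): 21, 29
Layer 1-21: 21 each from A, B, C, D, E = 21*5 = 105 chips; eligible A, B, C, D, E
Layer 22-29: 8 each from B, C, D, E = 8*4 = 32 chips; eligible B, C, D, E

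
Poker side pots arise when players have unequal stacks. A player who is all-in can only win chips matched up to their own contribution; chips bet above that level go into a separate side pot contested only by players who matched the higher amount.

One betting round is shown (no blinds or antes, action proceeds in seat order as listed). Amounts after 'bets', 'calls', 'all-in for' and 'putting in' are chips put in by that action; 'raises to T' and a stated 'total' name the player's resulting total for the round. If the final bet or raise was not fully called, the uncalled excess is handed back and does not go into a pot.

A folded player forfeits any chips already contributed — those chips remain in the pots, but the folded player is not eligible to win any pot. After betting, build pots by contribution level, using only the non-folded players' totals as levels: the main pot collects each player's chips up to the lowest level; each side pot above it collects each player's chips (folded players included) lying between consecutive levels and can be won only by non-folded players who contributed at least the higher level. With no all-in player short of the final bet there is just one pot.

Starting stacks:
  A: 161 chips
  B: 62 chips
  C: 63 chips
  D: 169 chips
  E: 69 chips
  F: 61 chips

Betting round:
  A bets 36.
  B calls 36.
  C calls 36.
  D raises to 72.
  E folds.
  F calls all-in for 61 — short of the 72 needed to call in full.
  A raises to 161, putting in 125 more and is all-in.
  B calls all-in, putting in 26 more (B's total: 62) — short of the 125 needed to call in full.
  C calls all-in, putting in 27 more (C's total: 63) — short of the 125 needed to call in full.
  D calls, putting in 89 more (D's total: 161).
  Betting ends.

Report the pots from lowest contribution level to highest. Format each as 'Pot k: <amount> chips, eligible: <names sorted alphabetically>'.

Pot 1: 305 chips, eligible: A, B, C, D, F
Pot 2: 4 chips, eligible: A, B, C, D
Pot 3: 3 chips, eligible: A, C, D
Pot 4: 196 chips, eligible: A, D

Derivation:
Contributions: A=161, B=62, C=63, D=161, F=61
Folded: E
Pot levels (distinct totals of non-folded players): 61, 62, 63, 161
Layer 1-61: 61 each from A, B, C, D, F = 61*5 = 305 chips; eligible A, B, C, D, F
Layer 62-62: 1 each from A, B, C, D = 1*4 = 4 chips; eligible A, B, C, D
Layer 63-63: 1 each from A, C, D = 1*3 = 3 chips; eligible A, C, D
Layer 64-161: 98 each from A, D = 98*2 = 196 chips; eligible A, D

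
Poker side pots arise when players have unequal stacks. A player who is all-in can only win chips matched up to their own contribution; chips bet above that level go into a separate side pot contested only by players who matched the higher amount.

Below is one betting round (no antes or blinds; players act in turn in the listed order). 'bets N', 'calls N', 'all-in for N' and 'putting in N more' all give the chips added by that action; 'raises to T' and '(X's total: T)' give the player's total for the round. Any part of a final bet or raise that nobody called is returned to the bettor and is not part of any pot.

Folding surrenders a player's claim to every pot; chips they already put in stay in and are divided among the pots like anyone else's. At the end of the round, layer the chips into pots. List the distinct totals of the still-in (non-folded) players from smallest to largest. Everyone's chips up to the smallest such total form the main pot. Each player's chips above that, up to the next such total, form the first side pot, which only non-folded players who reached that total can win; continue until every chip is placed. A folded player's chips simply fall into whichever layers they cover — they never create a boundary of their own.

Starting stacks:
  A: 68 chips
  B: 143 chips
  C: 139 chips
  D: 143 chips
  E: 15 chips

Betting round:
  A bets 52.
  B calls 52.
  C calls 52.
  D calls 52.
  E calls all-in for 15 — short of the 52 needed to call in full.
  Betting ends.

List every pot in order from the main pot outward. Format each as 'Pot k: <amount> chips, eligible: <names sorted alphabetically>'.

Contributions: A=52, B=52, C=52, D=52, E=15
Pot levels (distinct totals of non-folded players): 15, 52
Layer 1-15: 15 each from A, B, C, D, E = 15*5 = 75 chips; eligible A, B, C, D, E
Layer 16-52: 37 each from A, B, C, D = 37*4 = 148 chips; eligible A, B, C, D

Pot 1: 75 chips, eligible: A, B, C, D, E
Pot 2: 148 chips, eligible: A, B, C, D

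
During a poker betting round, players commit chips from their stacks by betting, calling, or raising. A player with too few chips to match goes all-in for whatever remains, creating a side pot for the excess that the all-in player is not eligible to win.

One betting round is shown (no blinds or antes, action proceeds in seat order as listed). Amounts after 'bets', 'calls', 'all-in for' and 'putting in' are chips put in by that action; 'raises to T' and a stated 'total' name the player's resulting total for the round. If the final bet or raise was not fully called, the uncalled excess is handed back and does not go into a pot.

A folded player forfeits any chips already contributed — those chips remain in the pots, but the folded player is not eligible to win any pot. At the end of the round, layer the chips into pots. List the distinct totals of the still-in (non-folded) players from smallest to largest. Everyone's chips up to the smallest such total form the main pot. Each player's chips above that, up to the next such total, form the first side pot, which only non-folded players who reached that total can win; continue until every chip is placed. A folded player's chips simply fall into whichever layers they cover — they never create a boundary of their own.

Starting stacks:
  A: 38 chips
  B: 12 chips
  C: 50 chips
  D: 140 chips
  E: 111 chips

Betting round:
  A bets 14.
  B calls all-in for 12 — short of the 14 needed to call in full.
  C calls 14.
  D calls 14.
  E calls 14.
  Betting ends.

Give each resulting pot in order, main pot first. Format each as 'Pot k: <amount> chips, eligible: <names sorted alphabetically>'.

Contributions: A=14, B=12, C=14, D=14, E=14
Pot levels (distinct totals of non-folded players): 12, 14
Layer 1-12: 12 each from A, B, C, D, E = 12*5 = 60 chips; eligible A, B, C, D, E
Layer 13-14: 2 each from A, C, D, E = 2*4 = 8 chips; eligible A, C, D, E

Pot 1: 60 chips, eligible: A, B, C, D, E
Pot 2: 8 chips, eligible: A, C, D, E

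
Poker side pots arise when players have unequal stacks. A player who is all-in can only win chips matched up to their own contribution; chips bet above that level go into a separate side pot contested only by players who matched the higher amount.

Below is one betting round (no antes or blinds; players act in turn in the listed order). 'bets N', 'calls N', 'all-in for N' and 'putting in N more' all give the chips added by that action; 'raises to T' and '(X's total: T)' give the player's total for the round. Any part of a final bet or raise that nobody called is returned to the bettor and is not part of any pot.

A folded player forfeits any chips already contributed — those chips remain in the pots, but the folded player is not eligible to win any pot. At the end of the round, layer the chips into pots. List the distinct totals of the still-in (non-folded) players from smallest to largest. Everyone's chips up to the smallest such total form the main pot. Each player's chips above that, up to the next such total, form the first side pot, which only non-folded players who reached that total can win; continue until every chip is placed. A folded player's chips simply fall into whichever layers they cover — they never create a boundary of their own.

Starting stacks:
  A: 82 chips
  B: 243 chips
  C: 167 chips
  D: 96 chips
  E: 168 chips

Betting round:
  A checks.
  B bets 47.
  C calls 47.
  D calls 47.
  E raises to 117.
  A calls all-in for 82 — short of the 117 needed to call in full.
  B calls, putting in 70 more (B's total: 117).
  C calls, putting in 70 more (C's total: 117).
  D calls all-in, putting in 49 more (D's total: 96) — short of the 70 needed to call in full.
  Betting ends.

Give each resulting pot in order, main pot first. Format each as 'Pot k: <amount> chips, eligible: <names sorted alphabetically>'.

Contributions: A=82, B=117, C=117, D=96, E=117
Pot levels (distinct totals of non-folded players): 82, 96, 117
Layer 1-82: 82 each from A, B, C, D, E = 82*5 = 410 chips; eligible A, B, C, D, E
Layer 83-96: 14 each from B, C, D, E = 14*4 = 56 chips; eligible B, C, D, E
Layer 97-117: 21 each from B, C, E = 21*3 = 63 chips; eligible B, C, E

Pot 1: 410 chips, eligible: A, B, C, D, E
Pot 2: 56 chips, eligible: B, C, D, E
Pot 3: 63 chips, eligible: B, C, E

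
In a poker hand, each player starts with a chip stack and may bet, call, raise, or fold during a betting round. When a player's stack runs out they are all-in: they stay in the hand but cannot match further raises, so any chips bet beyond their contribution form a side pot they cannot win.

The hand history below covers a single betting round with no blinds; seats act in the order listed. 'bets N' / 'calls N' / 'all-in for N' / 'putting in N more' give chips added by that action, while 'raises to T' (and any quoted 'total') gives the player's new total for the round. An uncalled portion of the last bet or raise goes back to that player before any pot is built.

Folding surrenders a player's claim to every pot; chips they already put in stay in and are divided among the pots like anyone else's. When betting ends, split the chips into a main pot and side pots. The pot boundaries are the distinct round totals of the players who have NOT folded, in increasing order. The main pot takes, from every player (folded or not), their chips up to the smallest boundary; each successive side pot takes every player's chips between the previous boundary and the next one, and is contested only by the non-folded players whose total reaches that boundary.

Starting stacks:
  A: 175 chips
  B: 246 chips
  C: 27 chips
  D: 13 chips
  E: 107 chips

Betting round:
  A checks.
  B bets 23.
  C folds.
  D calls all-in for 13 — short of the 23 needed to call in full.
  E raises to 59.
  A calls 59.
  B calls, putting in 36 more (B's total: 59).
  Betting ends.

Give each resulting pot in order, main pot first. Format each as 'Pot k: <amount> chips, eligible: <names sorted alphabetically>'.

Pot 1: 52 chips, eligible: A, B, D, E
Pot 2: 138 chips, eligible: A, B, E

Derivation:
Contributions: A=59, B=59, D=13, E=59
Folded: C
Pot levels (distinct totals of non-folded players): 13, 59
Layer 1-13: 13 each from A, B, D, E = 13*4 = 52 chips; eligible A, B, D, E
Layer 14-59: 46 each from A, B, E = 46*3 = 138 chips; eligible A, B, E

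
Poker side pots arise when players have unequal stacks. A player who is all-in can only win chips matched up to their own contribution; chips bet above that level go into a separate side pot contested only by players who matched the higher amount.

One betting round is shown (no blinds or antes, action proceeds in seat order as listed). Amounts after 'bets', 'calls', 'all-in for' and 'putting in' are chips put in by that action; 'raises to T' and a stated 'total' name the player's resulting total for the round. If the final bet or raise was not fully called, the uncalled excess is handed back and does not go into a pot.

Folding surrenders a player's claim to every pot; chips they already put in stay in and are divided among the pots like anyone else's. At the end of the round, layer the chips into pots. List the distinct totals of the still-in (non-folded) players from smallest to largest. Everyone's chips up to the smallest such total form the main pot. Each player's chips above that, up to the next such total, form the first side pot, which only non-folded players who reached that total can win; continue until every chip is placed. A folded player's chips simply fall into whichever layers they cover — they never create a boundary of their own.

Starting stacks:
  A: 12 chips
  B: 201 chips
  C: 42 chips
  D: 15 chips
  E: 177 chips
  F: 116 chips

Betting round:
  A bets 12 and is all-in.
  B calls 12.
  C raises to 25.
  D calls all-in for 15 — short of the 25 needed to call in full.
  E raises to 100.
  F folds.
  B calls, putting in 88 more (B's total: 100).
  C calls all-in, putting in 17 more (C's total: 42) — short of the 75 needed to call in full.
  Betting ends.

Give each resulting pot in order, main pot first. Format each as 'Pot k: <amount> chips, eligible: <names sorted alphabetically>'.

Pot 1: 60 chips, eligible: A, B, C, D, E
Pot 2: 12 chips, eligible: B, C, D, E
Pot 3: 81 chips, eligible: B, C, E
Pot 4: 116 chips, eligible: B, E

Derivation:
Contributions: A=12, B=100, C=42, D=15, E=100
Folded: F
Pot levels (distinct totals of non-folded players): 12, 15, 42, 100
Layer 1-12: 12 each from A, B, C, D, E = 12*5 = 60 chips; eligible A, B, C, D, E
Layer 13-15: 3 each from B, C, D, E = 3*4 = 12 chips; eligible B, C, D, E
Layer 16-42: 27 each from B, C, E = 27*3 = 81 chips; eligible B, C, E
Layer 43-100: 58 each from B, E = 58*2 = 116 chips; eligible B, E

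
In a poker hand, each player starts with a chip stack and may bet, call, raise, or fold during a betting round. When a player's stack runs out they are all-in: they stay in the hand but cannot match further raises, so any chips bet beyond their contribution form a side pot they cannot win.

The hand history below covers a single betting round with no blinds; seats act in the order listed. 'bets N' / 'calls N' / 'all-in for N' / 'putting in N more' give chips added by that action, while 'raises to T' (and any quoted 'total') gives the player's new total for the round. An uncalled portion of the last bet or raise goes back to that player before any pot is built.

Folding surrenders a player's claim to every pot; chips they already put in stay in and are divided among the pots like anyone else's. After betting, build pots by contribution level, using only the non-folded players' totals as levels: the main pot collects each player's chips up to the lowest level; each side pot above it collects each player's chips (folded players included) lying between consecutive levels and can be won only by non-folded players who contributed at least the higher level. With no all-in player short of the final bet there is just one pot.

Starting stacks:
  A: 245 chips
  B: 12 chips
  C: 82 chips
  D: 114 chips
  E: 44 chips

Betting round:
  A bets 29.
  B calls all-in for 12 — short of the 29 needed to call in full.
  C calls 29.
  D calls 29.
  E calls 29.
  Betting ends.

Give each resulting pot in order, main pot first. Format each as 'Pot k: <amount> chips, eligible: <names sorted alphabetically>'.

Pot 1: 60 chips, eligible: A, B, C, D, E
Pot 2: 68 chips, eligible: A, C, D, E

Derivation:
Contributions: A=29, B=12, C=29, D=29, E=29
Pot levels (distinct totals of non-folded players): 12, 29
Layer 1-12: 12 each from A, B, C, D, E = 12*5 = 60 chips; eligible A, B, C, D, E
Layer 13-29: 17 each from A, C, D, E = 17*4 = 68 chips; eligible A, C, D, E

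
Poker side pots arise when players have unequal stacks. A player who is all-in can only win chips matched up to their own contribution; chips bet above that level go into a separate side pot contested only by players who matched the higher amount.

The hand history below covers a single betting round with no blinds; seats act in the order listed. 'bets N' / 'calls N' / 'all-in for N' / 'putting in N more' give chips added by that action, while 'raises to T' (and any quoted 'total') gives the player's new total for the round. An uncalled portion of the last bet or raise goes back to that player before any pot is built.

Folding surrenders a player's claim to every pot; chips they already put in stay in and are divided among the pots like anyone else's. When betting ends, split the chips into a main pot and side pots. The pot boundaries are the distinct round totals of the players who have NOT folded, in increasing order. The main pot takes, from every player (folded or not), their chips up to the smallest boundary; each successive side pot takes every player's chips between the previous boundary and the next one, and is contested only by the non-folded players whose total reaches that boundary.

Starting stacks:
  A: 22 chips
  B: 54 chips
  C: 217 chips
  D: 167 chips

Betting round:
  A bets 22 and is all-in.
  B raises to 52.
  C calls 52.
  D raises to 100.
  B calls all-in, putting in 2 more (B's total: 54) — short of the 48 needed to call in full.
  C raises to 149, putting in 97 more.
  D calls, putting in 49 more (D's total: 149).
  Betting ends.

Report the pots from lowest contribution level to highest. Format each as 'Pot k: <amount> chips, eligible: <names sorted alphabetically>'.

Pot 1: 88 chips, eligible: A, B, C, D
Pot 2: 96 chips, eligible: B, C, D
Pot 3: 190 chips, eligible: C, D

Derivation:
Contributions: A=22, B=54, C=149, D=149
Pot levels (distinct totals of non-folded players): 22, 54, 149
Layer 1-22: 22 each from A, B, C, D = 22*4 = 88 chips; eligible A, B, C, D
Layer 23-54: 32 each from B, C, D = 32*3 = 96 chips; eligible B, C, D
Layer 55-149: 95 each from C, D = 95*2 = 190 chips; eligible C, D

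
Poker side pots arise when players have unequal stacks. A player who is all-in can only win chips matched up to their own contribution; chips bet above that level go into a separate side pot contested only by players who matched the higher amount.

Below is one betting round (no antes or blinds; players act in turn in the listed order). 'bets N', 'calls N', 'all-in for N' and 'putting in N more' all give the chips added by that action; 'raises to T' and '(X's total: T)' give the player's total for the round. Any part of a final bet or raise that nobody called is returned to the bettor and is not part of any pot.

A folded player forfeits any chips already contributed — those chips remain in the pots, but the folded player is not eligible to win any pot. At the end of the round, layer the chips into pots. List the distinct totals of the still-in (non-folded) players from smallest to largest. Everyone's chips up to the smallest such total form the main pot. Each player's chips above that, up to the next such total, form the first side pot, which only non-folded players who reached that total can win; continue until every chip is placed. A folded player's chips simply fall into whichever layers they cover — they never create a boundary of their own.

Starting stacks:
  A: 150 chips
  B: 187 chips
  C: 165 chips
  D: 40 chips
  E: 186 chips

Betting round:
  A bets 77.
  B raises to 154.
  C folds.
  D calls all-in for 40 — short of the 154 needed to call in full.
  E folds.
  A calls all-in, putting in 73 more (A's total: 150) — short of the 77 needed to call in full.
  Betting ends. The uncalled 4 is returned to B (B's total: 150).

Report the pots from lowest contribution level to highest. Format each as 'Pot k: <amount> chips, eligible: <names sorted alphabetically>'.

Pot 1: 120 chips, eligible: A, B, D
Pot 2: 220 chips, eligible: A, B

Derivation:
Contributions (after 4 returned to B): A=150, B=150, D=40
Folded: C, E
Pot levels (distinct totals of non-folded players): 40, 150
Layer 1-40: 40 each from A, B, D = 40*3 = 120 chips; eligible A, B, D
Layer 41-150: 110 each from A, B = 110*2 = 220 chips; eligible A, B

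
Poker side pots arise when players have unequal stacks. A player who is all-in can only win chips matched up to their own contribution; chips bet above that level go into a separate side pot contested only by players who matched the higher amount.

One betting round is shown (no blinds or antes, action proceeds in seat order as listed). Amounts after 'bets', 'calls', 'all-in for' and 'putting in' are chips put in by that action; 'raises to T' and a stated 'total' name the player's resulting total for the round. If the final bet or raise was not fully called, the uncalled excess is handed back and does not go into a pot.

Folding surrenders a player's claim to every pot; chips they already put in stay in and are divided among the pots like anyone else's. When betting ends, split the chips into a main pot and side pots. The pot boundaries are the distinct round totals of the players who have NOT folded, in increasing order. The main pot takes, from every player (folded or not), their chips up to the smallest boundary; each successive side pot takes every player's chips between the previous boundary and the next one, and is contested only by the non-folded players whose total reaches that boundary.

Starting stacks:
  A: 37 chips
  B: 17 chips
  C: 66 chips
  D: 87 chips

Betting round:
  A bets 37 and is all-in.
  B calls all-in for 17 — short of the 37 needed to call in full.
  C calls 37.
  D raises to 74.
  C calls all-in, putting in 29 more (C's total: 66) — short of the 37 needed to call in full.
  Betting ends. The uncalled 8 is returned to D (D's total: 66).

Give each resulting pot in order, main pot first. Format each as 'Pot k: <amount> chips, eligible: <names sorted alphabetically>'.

Pot 1: 68 chips, eligible: A, B, C, D
Pot 2: 60 chips, eligible: A, C, D
Pot 3: 58 chips, eligible: C, D

Derivation:
Contributions (after 8 returned to D): A=37, B=17, C=66, D=66
Pot levels (distinct totals of non-folded players): 17, 37, 66
Layer 1-17: 17 each from A, B, C, D = 17*4 = 68 chips; eligible A, B, C, D
Layer 18-37: 20 each from A, C, D = 20*3 = 60 chips; eligible A, C, D
Layer 38-66: 29 each from C, D = 29*2 = 58 chips; eligible C, D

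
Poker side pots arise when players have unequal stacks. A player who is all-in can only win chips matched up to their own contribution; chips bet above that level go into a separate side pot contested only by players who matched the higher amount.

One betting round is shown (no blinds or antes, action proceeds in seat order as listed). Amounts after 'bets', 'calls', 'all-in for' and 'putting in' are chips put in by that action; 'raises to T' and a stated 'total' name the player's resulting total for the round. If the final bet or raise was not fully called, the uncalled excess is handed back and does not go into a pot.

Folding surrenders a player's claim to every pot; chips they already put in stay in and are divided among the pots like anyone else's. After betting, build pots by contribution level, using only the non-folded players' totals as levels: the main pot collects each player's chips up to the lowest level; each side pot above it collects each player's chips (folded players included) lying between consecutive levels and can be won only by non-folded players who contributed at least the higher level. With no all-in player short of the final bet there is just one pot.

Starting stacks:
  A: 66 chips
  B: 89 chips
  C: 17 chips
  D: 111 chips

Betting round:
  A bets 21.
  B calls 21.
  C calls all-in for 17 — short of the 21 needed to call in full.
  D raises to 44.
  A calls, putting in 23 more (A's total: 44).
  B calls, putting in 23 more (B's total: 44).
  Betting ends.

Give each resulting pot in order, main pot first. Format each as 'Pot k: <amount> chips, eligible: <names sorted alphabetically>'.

Pot 1: 68 chips, eligible: A, B, C, D
Pot 2: 81 chips, eligible: A, B, D

Derivation:
Contributions: A=44, B=44, C=17, D=44
Pot levels (distinct totals of non-folded players): 17, 44
Layer 1-17: 17 each from A, B, C, D = 17*4 = 68 chips; eligible A, B, C, D
Layer 18-44: 27 each from A, B, D = 27*3 = 81 chips; eligible A, B, D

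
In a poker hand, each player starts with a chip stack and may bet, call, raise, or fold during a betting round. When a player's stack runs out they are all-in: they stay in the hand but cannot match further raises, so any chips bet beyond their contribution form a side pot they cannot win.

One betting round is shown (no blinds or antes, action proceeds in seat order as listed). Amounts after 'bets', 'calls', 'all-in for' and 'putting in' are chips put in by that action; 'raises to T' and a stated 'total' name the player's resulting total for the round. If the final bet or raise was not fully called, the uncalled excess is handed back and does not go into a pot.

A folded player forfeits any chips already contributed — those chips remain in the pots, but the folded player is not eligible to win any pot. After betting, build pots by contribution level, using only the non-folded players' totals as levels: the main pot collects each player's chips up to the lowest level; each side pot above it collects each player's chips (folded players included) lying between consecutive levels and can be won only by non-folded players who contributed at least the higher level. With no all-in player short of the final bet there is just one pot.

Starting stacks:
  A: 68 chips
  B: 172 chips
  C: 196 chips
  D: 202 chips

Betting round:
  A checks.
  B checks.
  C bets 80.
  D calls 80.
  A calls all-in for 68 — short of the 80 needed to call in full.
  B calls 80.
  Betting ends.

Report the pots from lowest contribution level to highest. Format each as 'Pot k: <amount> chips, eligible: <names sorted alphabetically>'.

Pot 1: 272 chips, eligible: A, B, C, D
Pot 2: 36 chips, eligible: B, C, D

Derivation:
Contributions: A=68, B=80, C=80, D=80
Pot levels (distinct totals of non-folded players): 68, 80
Layer 1-68: 68 each from A, B, C, D = 68*4 = 272 chips; eligible A, B, C, D
Layer 69-80: 12 each from B, C, D = 12*3 = 36 chips; eligible B, C, D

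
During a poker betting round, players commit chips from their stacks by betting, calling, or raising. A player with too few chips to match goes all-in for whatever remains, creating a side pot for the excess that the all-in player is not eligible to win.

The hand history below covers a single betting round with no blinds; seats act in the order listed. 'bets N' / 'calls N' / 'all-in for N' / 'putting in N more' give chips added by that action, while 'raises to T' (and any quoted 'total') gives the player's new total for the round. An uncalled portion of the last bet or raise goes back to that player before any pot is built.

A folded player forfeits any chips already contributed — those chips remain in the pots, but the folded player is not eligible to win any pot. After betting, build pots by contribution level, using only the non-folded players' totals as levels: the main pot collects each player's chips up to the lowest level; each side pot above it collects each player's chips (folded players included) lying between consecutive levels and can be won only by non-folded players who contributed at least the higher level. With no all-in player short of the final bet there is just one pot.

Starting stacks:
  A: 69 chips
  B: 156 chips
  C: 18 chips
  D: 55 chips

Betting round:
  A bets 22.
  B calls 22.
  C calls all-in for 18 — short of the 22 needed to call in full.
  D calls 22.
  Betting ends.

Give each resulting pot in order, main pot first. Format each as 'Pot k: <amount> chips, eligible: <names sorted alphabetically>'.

Pot 1: 72 chips, eligible: A, B, C, D
Pot 2: 12 chips, eligible: A, B, D

Derivation:
Contributions: A=22, B=22, C=18, D=22
Pot levels (distinct totals of non-folded players): 18, 22
Layer 1-18: 18 each from A, B, C, D = 18*4 = 72 chips; eligible A, B, C, D
Layer 19-22: 4 each from A, B, D = 4*3 = 12 chips; eligible A, B, D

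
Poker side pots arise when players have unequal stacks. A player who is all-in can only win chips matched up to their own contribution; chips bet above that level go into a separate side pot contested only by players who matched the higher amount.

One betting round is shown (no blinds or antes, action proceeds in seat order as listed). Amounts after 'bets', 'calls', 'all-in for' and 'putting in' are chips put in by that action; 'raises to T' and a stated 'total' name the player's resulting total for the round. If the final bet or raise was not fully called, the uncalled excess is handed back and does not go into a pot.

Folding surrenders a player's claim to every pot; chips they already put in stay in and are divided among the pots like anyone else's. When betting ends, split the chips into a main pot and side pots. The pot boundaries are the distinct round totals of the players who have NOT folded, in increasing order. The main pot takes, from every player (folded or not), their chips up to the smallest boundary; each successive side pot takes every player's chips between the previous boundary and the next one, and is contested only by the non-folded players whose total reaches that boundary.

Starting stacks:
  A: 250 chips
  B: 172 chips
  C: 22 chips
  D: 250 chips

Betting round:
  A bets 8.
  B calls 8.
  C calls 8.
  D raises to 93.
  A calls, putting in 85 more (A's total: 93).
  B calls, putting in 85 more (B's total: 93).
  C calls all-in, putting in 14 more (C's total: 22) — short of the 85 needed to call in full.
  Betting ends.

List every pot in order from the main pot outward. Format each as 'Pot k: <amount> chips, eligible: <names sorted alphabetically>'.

Pot 1: 88 chips, eligible: A, B, C, D
Pot 2: 213 chips, eligible: A, B, D

Derivation:
Contributions: A=93, B=93, C=22, D=93
Pot levels (distinct totals of non-folded players): 22, 93
Layer 1-22: 22 each from A, B, C, D = 22*4 = 88 chips; eligible A, B, C, D
Layer 23-93: 71 each from A, B, D = 71*3 = 213 chips; eligible A, B, D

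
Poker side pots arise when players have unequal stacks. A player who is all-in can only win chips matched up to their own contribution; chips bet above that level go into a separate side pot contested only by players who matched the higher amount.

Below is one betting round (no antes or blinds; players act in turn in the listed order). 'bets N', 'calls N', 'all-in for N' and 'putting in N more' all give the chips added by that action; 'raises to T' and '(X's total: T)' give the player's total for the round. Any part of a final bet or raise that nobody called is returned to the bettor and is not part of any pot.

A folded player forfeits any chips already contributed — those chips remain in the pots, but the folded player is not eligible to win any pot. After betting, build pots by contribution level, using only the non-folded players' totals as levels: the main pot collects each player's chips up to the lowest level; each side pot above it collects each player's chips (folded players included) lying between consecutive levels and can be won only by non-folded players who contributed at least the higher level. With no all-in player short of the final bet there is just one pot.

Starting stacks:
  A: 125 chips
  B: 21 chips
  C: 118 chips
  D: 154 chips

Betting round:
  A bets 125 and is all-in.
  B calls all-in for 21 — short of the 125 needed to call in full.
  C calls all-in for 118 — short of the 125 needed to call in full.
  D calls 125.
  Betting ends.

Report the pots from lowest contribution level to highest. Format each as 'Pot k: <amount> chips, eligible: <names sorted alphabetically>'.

Pot 1: 84 chips, eligible: A, B, C, D
Pot 2: 291 chips, eligible: A, C, D
Pot 3: 14 chips, eligible: A, D

Derivation:
Contributions: A=125, B=21, C=118, D=125
Pot levels (distinct totals of non-folded players): 21, 118, 125
Layer 1-21: 21 each from A, B, C, D = 21*4 = 84 chips; eligible A, B, C, D
Layer 22-118: 97 each from A, C, D = 97*3 = 291 chips; eligible A, C, D
Layer 119-125: 7 each from A, D = 7*2 = 14 chips; eligible A, D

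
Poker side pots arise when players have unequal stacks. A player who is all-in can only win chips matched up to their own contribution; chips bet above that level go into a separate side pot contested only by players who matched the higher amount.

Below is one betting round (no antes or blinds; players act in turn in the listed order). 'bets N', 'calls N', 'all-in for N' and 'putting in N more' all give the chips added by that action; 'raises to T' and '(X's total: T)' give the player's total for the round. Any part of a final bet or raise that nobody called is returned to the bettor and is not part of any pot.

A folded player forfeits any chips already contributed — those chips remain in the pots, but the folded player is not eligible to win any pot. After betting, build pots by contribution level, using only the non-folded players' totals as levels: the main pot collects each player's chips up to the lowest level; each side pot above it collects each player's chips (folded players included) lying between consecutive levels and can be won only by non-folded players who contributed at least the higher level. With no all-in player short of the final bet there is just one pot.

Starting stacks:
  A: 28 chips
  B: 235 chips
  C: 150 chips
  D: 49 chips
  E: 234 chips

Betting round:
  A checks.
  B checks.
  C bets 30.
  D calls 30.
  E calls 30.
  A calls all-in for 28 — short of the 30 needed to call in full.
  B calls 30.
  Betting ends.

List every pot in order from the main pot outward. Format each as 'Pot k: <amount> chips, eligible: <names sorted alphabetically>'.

Pot 1: 140 chips, eligible: A, B, C, D, E
Pot 2: 8 chips, eligible: B, C, D, E

Derivation:
Contributions: A=28, B=30, C=30, D=30, E=30
Pot levels (distinct totals of non-folded players): 28, 30
Layer 1-28: 28 each from A, B, C, D, E = 28*5 = 140 chips; eligible A, B, C, D, E
Layer 29-30: 2 each from B, C, D, E = 2*4 = 8 chips; eligible B, C, D, E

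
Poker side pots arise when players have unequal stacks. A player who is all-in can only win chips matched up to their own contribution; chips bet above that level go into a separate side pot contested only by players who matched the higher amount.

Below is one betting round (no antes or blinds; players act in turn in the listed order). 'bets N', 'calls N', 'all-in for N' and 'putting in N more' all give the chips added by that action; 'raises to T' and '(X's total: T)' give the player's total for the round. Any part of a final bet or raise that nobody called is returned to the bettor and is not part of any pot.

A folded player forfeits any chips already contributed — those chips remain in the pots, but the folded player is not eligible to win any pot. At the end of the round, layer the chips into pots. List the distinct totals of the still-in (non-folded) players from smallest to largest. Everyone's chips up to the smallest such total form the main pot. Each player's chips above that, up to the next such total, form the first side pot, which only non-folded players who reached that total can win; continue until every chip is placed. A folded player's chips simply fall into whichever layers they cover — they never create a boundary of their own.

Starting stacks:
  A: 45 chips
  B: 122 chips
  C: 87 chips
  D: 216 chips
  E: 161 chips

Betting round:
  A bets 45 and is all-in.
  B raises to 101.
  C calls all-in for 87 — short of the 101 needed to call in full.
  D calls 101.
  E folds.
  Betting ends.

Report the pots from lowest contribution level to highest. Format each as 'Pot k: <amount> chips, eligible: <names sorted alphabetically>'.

Contributions: A=45, B=101, C=87, D=101
Folded: E
Pot levels (distinct totals of non-folded players): 45, 87, 101
Layer 1-45: 45 each from A, B, C, D = 45*4 = 180 chips; eligible A, B, C, D
Layer 46-87: 42 each from B, C, D = 42*3 = 126 chips; eligible B, C, D
Layer 88-101: 14 each from B, D = 14*2 = 28 chips; eligible B, D

Pot 1: 180 chips, eligible: A, B, C, D
Pot 2: 126 chips, eligible: B, C, D
Pot 3: 28 chips, eligible: B, D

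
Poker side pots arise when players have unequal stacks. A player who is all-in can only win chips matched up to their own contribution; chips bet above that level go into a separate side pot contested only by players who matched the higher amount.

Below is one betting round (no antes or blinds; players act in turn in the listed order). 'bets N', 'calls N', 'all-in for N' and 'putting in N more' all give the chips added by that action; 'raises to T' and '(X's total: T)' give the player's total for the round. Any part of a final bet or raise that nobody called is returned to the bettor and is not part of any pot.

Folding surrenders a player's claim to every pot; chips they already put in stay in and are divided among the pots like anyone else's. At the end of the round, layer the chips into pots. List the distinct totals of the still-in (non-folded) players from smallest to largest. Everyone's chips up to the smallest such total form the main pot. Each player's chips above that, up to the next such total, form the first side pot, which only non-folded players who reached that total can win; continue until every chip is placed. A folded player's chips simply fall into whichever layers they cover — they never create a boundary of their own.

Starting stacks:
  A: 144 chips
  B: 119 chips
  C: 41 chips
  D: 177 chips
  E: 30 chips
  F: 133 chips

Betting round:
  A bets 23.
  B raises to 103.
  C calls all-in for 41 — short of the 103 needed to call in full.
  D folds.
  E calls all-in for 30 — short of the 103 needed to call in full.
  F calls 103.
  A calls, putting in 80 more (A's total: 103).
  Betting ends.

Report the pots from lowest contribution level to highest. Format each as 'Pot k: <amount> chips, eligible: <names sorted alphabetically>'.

Contributions: A=103, B=103, C=41, E=30, F=103
Folded: D
Pot levels (distinct totals of non-folded players): 30, 41, 103
Layer 1-30: 30 each from A, B, C, E, F = 30*5 = 150 chips; eligible A, B, C, E, F
Layer 31-41: 11 each from A, B, C, F = 11*4 = 44 chips; eligible A, B, C, F
Layer 42-103: 62 each from A, B, F = 62*3 = 186 chips; eligible A, B, F

Pot 1: 150 chips, eligible: A, B, C, E, F
Pot 2: 44 chips, eligible: A, B, C, F
Pot 3: 186 chips, eligible: A, B, F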